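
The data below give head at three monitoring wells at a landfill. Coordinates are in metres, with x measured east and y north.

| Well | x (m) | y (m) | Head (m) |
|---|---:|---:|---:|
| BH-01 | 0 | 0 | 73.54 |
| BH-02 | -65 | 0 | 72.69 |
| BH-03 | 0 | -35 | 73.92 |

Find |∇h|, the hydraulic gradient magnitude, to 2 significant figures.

0.017

∂h/∂x = (72.69 − 73.54) / (-65 − 0) = +0.01308
∂h/∂y = (73.92 − 73.54) / (-35 − 0) = -0.01086
|∇h| = √(0.01308² + -0.01086²) = 0.017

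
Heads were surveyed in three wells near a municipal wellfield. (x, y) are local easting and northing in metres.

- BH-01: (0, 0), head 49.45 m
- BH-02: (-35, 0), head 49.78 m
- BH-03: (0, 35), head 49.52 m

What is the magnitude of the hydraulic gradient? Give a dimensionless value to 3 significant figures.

0.00964

∂h/∂x = (49.78 − 49.45) / (-35 − 0) = -0.009429
∂h/∂y = (49.52 − 49.45) / (35 − 0) = +0.002000
|∇h| = √(-0.009429² + 0.002000²) = 0.009639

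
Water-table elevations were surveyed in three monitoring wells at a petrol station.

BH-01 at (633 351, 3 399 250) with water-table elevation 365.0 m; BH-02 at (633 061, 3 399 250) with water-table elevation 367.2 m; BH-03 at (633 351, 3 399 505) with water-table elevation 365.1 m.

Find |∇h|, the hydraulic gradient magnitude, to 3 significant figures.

∂h/∂x = (367.2 − 365.0) / (633061 − 633351) = -0.007586
∂h/∂y = (365.1 − 365.0) / (3399505 − 3399250) = +0.0003922
|∇h| = √(-0.007586² + 0.0003922²) = 0.007596

0.00760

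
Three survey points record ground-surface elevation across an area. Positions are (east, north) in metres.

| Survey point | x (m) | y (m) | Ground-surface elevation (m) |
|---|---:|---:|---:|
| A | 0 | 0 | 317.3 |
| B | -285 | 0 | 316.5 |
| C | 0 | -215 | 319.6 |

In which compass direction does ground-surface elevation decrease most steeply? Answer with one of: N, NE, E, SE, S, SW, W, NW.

∂z/∂x = (316.5 − 317.3) / (-285 − 0) = +0.002807
∂z/∂y = (319.6 − 317.3) / (-215 − 0) = -0.01070
Steepest decrease is along −∇f = (-0.002807 E, +0.01070 N) → north.

N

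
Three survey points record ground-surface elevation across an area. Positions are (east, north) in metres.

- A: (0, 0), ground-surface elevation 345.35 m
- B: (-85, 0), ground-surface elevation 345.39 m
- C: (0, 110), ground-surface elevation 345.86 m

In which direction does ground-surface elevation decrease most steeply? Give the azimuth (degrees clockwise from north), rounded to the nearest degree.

∂z/∂x = (345.39 − 345.35) / (-85 − 0) = -0.0004706
∂z/∂y = (345.86 − 345.35) / (110 − 0) = +0.004636
Steepest decrease is along −∇f: components (+0.0004706 E, -0.004636 N).
Azimuth = atan2(+0.0004706, -0.004636) = 174.2° ≈ 174°.

174°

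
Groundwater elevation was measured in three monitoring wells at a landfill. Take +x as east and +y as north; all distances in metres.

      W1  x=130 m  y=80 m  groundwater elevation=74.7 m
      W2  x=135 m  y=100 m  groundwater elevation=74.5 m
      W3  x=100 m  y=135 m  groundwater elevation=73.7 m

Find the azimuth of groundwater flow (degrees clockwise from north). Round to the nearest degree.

With h = a·x + b·y + c and W1 as origin, the differences give:
  5·a + 20·b = -0.2
  (-30)·a + 55·b = -1.0
Eliminate b (×55 and ×20, subtract): 875·a = 9.00 → a = ∂h/∂x = +0.01029
Back-substitute: b = ∂h/∂y = -0.01257.
Flow direction (−∇h) has components (-0.01029 E, +0.01257 N).
Azimuth = atan2(E, N) = atan2(-0.01029, +0.01257) = 320.7° ≈ 321°.

321°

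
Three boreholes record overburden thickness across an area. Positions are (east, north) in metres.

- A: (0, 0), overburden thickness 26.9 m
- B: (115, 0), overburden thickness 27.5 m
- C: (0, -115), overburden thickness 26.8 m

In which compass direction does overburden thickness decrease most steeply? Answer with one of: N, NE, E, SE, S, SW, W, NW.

W

∂d/∂x = (27.5 − 26.9) / (115 − 0) = +0.005217
∂d/∂y = (26.8 − 26.9) / (-115 − 0) = +0.0008696
Steepest decrease is along −∇f = (-0.005217 E, -0.0008696 N) → west.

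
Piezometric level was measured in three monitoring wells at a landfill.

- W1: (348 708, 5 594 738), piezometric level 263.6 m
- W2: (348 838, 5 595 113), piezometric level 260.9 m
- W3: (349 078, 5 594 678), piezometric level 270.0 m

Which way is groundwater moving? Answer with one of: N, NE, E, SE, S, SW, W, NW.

NW

Taking W1 as reference: W2−W1 = (130, 375, -2.7); W3−W1 = (370, -60, +6.4).
Determinant of the coordinate differences = 130·(-60) − 370·375 = -146550.
∂h/∂x = [(-2.7)·(-60) − (+6.4)·375] / -146550 = +0.01527
∂h/∂y = [130·(+6.4) − 370·(-2.7)] / -146550 = -0.01249
Flow = −∇h = (-0.01527 east, +0.01249 north), which points northwest.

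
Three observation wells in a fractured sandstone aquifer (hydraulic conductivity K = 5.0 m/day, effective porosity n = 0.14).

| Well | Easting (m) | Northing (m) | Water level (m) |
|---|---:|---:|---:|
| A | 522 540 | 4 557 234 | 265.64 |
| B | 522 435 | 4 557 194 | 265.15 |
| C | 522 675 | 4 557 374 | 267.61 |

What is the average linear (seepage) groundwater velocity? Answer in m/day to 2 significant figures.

Differences from A: to B (Δx, Δy, Δh) = (-105, -40, -0.49); to C = (135, 140, +1.97).
Determinant of the coordinate differences = (-105)·140 − 135·(-40) = -9300.
∂h/∂x = [(-0.49)·140 − (+1.97)·(-40)] / -9300 = -0.001097
∂h/∂y = [(-105)·(+1.97) − 135·(-0.49)] / -9300 = +0.01513
|∇h| = √(-0.001097² + 0.01513²) = 0.01517
Seepage velocity v = K·i/n = 5.0 × 0.01517 / 0.14 = 0.5418 m/day.

0.54 m/day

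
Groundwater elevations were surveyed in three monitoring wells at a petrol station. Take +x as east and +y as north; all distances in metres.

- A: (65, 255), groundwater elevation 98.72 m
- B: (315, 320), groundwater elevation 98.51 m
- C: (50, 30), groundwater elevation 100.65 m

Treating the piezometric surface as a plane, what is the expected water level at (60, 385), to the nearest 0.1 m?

97.6 m

Taking A as reference: B−A = (250, 65, -0.21); C−A = (-15, -225, +1.93).
Solve a·Δx + b·Δy = Δh: det = 250·(-225) − (-15)·65 = -55275.
∂h/∂x = [(-0.21)·(-225) − (+1.93)·65] / -55275 = +0.001415
∂h/∂y = [250·(+1.93) − (-15)·(-0.21)] / -55275 = -0.008672
h(60, 385) = 98.72 + (+0.001415)·(-5) + (-0.008672)·(130) = 98.72 -0.007 -1.127 = 97.586 m.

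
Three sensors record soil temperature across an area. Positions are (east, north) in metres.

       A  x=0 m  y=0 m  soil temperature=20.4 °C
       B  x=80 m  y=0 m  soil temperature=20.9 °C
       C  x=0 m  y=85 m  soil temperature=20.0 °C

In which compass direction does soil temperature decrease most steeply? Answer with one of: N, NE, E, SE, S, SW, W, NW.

NW

∂T/∂x = (20.9 − 20.4) / (80 − 0) = +0.006250
∂T/∂y = (20.0 − 20.4) / (85 − 0) = -0.004706
Steepest decrease is along −∇f = (-0.006250 E, +0.004706 N) → northwest.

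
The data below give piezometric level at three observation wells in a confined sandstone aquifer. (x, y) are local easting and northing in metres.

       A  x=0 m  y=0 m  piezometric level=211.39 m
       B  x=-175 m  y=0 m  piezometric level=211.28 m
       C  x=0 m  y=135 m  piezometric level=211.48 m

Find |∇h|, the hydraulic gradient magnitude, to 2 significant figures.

0.00092

∂h/∂x = (211.28 − 211.39) / (-175 − 0) = +0.0006286
∂h/∂y = (211.48 − 211.39) / (135 − 0) = +0.0006667
|∇h| = √(0.0006286² + 0.0006667²) = 0.0009163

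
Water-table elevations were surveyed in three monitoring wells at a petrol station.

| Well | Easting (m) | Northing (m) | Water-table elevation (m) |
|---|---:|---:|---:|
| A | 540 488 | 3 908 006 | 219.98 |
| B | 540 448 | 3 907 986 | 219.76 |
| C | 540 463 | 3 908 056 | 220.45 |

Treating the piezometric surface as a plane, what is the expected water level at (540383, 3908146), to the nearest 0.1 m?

Taking A as reference: B−A = (-40, -20, -0.22); C−A = (-25, 50, +0.47).
Solve a·Δx + b·Δy = Δh: det = (-40)·50 − (-25)·(-20) = -2500.
∂h/∂x = [(-0.22)·50 − (+0.47)·(-20)] / -2500 = +0.0006400
∂h/∂y = [(-40)·(+0.47) − (-25)·(-0.22)] / -2500 = +0.009720
h(540383, 3908146) = 219.98 + (+0.0006400)·(-105) + (+0.009720)·(140) = 219.98 -0.067 +1.361 = 221.274 m.

221.3 m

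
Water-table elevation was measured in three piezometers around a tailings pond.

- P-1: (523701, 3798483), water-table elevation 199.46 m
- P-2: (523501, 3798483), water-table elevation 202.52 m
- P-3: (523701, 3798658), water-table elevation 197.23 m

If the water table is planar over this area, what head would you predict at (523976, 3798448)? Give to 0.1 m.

∂h/∂x = (202.52 − 199.46) / (523501 − 523701) = -0.01530
∂h/∂y = (197.23 − 199.46) / (3798658 − 3798483) = -0.01274
h(523976, 3798448) = 199.46 + (-0.01530)·(275) + (-0.01274)·(-35) = 199.46 -4.208 +0.446 = 195.698 m.

195.7 m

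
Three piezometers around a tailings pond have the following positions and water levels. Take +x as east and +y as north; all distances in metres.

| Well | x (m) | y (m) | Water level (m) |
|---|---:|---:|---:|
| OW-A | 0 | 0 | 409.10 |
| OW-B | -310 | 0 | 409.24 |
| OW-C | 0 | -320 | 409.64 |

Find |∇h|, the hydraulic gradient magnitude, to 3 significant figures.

0.00175

∂h/∂x = (409.24 − 409.10) / (-310 − 0) = -0.0004516
∂h/∂y = (409.64 − 409.10) / (-320 − 0) = -0.001687
|∇h| = √(-0.0004516² + -0.001687²) = 0.001746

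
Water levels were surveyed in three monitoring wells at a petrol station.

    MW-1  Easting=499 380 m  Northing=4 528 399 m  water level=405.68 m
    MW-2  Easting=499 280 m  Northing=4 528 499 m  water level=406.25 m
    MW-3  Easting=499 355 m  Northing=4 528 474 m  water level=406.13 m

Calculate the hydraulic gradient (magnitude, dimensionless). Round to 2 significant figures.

Three-point gradient (reference MW-1): Δ to MW-2 = (-100, 100, +0.57), Δ to MW-3 = (-25, 75, +0.45).
∂h/∂x = +0.0004500, ∂h/∂y = +0.006150 (det = -5000).
|∇h| = √(0.0004500² + 0.006150²) = 0.006166

0.0062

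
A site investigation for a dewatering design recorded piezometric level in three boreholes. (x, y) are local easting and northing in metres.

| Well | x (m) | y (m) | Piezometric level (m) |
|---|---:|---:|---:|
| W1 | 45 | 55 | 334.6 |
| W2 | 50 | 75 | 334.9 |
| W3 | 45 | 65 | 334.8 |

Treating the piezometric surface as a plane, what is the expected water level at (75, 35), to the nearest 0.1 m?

333.6 m

With h = a·x + b·y + c and W1 as origin, the differences give:
  5·a + 20·b = +0.3
  0·a + 10·b = +0.2
Eliminate b (×10 and ×20, subtract): 50·a = -1.00 → a = ∂h/∂x = -0.02000
Back-substitute: b = ∂h/∂y = +0.02000.
h(75, 35) = 334.6 + (-0.02000)·(30) + (+0.02000)·(-20) = 334.6 -0.600 -0.400 = 333.600 m.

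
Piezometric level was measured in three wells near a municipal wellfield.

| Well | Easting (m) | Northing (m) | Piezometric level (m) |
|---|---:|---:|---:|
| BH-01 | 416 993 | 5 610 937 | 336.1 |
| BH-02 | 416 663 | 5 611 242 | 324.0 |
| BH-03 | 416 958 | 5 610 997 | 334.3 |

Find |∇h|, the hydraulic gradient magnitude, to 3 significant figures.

Taking BH-01 as reference: BH-02−BH-01 = (-330, 305, -12.1); BH-03−BH-01 = (-35, 60, -1.8).
Determinant of the coordinate differences = (-330)·60 − (-35)·305 = -9125.
∂h/∂x = [(-12.1)·60 − (-1.8)·305] / -9125 = +0.01940
∂h/∂y = [(-330)·(-1.8) − (-35)·(-12.1)] / -9125 = -0.01868
|∇h| = √(0.01940² + -0.01868²) = 0.02693

0.0269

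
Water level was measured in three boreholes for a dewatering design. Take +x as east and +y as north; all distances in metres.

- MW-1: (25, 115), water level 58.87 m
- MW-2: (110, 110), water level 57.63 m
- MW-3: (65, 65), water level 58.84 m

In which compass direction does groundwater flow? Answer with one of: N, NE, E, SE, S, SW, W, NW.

Differences from MW-1: to MW-2 (Δx, Δy, Δh) = (85, -5, -1.24); to MW-3 = (40, -50, -0.03).
Solve a·Δx + b·Δy = Δh: det = 85·(-50) − 40·(-5) = -4050.
∂h/∂x = [(-1.24)·(-50) − (-0.03)·(-5)] / -4050 = -0.01527
∂h/∂y = [85·(-0.03) − 40·(-1.24)] / -4050 = -0.01162
Flow = −∇h = (+0.01527 east, +0.01162 north), which points northeast.

NE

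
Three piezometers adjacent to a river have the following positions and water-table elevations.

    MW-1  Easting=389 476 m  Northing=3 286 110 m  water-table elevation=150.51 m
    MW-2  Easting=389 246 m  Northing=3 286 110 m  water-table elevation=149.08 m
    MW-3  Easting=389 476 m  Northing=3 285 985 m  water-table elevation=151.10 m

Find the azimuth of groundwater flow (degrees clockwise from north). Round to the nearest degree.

∂h/∂x = (149.08 − 150.51) / (389246 − 389476) = +0.006217
∂h/∂y = (151.10 − 150.51) / (3285985 − 3286110) = -0.004720
Flow direction (−∇h) has components (-0.006217 E, +0.004720 N).
Azimuth = atan2(E, N) = atan2(-0.006217, +0.004720) = 307.2° ≈ 307°.

307°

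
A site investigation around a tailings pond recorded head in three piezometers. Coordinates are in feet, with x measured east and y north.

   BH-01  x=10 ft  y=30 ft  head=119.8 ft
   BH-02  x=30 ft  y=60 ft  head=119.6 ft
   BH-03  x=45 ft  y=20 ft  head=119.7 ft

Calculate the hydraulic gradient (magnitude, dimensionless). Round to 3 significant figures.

Taking BH-01 as reference: BH-02−BH-01 = (20, 30, -0.2); BH-03−BH-01 = (35, -10, -0.1).
Solve a·Δx + b·Δy = Δh: det = 20·(-10) − 35·30 = -1250.
∂h/∂x = [(-0.2)·(-10) − (-0.1)·30] / -1250 = -0.004000
∂h/∂y = [20·(-0.1) − 35·(-0.2)] / -1250 = -0.004000
|∇h| = √(-0.004000² + -0.004000²) = 0.005657

0.00566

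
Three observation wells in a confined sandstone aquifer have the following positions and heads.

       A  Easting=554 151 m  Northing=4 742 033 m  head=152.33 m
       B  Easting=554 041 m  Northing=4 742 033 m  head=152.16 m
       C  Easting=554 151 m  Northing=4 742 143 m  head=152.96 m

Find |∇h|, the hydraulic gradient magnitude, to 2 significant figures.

∂h/∂x = (152.16 − 152.33) / (554041 − 554151) = +0.001545
∂h/∂y = (152.96 − 152.33) / (4742143 − 4742033) = +0.005727
|∇h| = √(0.001545² + 0.005727²) = 0.005932

0.0059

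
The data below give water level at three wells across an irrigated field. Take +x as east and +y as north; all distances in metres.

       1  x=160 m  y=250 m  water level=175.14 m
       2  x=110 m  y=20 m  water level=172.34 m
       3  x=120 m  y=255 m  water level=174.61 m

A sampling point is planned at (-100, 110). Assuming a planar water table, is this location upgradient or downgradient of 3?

downgradient

Three-point gradient (reference 1): Δ to 2 = (-50, -230, -2.80), Δ to 3 = (-40, 5, -0.53).
∂h/∂x = +0.01438, ∂h/∂y = +0.009048 (det = -9450).
Head at (-100, 110) = 175.14 + (+0.01438)·(-260) + (+0.009048)·(-140) = 170.13 m.
That is lower than the 174.61 m at 3, so the point is downgradient.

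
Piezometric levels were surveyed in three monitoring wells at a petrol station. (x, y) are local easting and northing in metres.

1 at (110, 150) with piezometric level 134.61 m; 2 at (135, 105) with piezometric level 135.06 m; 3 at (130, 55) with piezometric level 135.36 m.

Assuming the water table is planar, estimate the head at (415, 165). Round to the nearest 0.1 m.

136.4 m

With h = a·x + b·y + c and 1 as origin, the differences give:
  25·a + (-45)·b = +0.45
  20·a + (-95)·b = +0.75
Eliminate b (×(-95) and ×(-45), subtract): -1475·a = -9.000 → a = ∂h/∂x = +0.006102
Back-substitute: b = ∂h/∂y = -0.006610.
h(415, 165) = 134.61 + (+0.006102)·(305) + (-0.006610)·(15) = 134.61 +1.861 -0.099 = 136.372 m.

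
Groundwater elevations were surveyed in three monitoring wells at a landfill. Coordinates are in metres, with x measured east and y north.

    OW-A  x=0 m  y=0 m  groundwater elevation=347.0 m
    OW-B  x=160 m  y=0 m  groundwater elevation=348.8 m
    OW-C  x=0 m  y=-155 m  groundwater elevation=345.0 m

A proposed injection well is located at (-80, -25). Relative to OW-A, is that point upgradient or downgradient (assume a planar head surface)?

∂h/∂x = (348.8 − 347.0) / (160 − 0) = +0.01125
∂h/∂y = (345.0 − 347.0) / (-155 − 0) = +0.01290
Head at (-80, -25) = 347.0 + (+0.01125)·(-80) + (+0.01290)·(-25) = 345.78 m.
That is lower than the 347.0 m at OW-A, so the point is downgradient.

downgradient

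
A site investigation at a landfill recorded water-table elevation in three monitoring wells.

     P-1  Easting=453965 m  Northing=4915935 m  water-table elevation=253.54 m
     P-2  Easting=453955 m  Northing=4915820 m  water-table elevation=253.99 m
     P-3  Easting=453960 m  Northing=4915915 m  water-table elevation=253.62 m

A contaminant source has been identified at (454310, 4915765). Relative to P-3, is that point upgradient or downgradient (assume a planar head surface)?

With h = a·x + b·y + c and P-1 as origin, the differences give:
  (-10)·a + (-115)·b = +0.45
  (-5)·a + (-20)·b = +0.08
Eliminate b (×(-20) and ×(-115), subtract): -375·a = 0.200 → a = ∂h/∂x = -0.0005333
Back-substitute: b = ∂h/∂y = -0.003867.
Head at (454310, 4915765) = 253.54 + (-0.0005333)·(345) + (-0.003867)·(-170) = 254.01 m.
That is higher than the 253.62 m at P-3, so the point is upgradient.

upgradient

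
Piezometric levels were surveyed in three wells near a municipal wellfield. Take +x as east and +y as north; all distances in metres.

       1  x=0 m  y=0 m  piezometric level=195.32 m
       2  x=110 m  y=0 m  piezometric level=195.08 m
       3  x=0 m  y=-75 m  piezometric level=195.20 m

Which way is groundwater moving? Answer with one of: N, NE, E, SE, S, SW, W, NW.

SE

∂h/∂x = (195.08 − 195.32) / (110 − 0) = -0.002182
∂h/∂y = (195.20 − 195.32) / (-75 − 0) = +0.001600
Flow = −∇h = (+0.002182 east, -0.001600 north), which points southeast.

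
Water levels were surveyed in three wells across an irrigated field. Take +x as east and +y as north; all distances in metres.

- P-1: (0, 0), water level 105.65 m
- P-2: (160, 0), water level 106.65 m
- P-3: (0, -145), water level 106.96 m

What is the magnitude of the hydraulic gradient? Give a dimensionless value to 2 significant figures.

∂h/∂x = (106.65 − 105.65) / (160 − 0) = +0.006250
∂h/∂y = (106.96 − 105.65) / (-145 − 0) = -0.009034
|∇h| = √(0.006250² + -0.009034²) = 0.01099

0.011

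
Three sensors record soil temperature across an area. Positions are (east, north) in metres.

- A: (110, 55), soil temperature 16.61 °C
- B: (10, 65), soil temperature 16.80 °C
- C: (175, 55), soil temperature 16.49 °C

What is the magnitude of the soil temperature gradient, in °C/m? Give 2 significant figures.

0.0019 °C/m

With T = a·x + b·y + c and A as origin, the differences give:
  (-100)·a + 10·b = +0.19
  65·a + 0·b = -0.12
Eliminate b (×0 and ×10, subtract): -650·a = 1.200 → a = ∂T/∂x = -0.001846
Back-substitute: b = ∂T/∂y = +0.0005385.
|∇f| = √(-0.001846² + 0.0005385²) = 0.001923 °C/m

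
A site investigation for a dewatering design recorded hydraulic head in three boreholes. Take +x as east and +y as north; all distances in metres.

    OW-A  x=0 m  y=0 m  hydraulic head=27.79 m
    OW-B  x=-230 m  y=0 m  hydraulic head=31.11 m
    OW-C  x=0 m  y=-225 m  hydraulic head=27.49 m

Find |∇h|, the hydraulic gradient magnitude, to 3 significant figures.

0.0145

∂h/∂x = (31.11 − 27.79) / (-230 − 0) = -0.01443
∂h/∂y = (27.49 − 27.79) / (-225 − 0) = +0.001333
|∇h| = √(-0.01443² + 0.001333²) = 0.01449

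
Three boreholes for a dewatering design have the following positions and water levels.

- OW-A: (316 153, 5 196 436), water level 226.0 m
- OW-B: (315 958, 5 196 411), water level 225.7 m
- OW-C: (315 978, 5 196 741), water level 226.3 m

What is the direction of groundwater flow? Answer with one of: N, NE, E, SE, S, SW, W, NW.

SW

Differences from OW-A: to OW-B (Δx, Δy, Δh) = (-195, -25, -0.3); to OW-C = (-175, 305, +0.3).
Determinant of the coordinate differences = (-195)·305 − (-175)·(-25) = -63850.
∂h/∂x = [(-0.3)·305 − (+0.3)·(-25)] / -63850 = +0.001316
∂h/∂y = [(-195)·(+0.3) − (-175)·(-0.3)] / -63850 = +0.001738
Flow = −∇h = (-0.001316 east, -0.001738 north), which points southwest.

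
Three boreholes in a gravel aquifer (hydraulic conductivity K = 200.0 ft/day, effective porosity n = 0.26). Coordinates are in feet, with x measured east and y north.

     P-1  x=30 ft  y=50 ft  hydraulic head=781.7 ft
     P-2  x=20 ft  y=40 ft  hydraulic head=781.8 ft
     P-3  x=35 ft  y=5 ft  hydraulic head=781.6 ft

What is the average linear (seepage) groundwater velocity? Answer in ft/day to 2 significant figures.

Taking P-1 as reference: P-2−P-1 = (-10, -10, +0.1); P-3−P-1 = (5, -45, -0.1).
Solve a·Δx + b·Δy = Δh: det = (-10)·(-45) − 5·(-10) = 500.
∂h/∂x = [(+0.1)·(-45) − (-0.1)·(-10)] / 500 = -0.01100
∂h/∂y = [(-10)·(-0.1) − 5·(+0.1)] / 500 = +0.001000
|∇h| = √(-0.01100² + 0.001000²) = 0.01105
Seepage velocity v = K·i/n = 200.0 × 0.01105 / 0.26 = 8.5 ft/day.

8.5 ft/day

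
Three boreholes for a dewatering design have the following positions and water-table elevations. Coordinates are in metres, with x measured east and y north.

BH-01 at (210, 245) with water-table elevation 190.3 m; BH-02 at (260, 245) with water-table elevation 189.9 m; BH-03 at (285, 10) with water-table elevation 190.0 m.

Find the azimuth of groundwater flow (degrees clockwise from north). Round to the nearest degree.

Differences from BH-01: to BH-02 (Δx, Δy, Δh) = (50, 0, -0.4); to BH-03 = (75, -235, -0.3).
Solve a·Δx + b·Δy = Δh: det = 50·(-235) − 75·0 = -11750.
∂h/∂x = [(-0.4)·(-235) − (-0.3)·0] / -11750 = -0.008000
∂h/∂y = [50·(-0.3) − 75·(-0.4)] / -11750 = -0.001277
Flow direction (−∇h) has components (+0.008000 E, +0.001277 N).
Azimuth = atan2(E, N) = atan2(+0.008000, +0.001277) = 80.9° ≈ 081°.

081°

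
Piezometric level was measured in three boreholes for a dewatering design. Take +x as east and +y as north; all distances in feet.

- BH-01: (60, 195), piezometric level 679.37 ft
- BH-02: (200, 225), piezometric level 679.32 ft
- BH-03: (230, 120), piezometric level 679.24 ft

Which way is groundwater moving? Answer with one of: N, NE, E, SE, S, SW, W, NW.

SE

With h = a·x + b·y + c and BH-01 as origin, the differences give:
  140·a + 30·b = -0.05
  170·a + (-75)·b = -0.13
Eliminate b (×(-75) and ×30, subtract): -15600·a = 7.650 → a = ∂h/∂x = -0.0004904
Back-substitute: b = ∂h/∂y = +0.0006218.
Flow = −∇h = (+0.0004904 east, -0.0006218 north), which points southeast.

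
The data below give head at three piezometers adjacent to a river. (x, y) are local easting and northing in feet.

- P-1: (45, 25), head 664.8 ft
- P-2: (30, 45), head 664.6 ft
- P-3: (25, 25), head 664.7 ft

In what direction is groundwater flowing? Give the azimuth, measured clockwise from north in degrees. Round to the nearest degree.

321°

Three-point gradient (reference P-1): Δ to P-2 = (-15, 20, -0.2), Δ to P-3 = (-20, 0, -0.1).
∂h/∂x = +0.005000, ∂h/∂y = -0.006250 (det = 400).
Flow direction (−∇h) has components (-0.005000 E, +0.006250 N).
Azimuth = atan2(E, N) = atan2(-0.005000, +0.006250) = 321.3° ≈ 321°.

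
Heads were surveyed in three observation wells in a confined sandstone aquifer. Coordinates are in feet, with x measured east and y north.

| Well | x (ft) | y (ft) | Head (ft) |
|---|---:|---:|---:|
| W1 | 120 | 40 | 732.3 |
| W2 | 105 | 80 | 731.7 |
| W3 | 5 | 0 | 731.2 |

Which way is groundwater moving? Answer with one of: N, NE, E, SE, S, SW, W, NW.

With h = a·x + b·y + c and W1 as origin, the differences give:
  (-15)·a + 40·b = -0.6
  (-115)·a + (-40)·b = -1.1
Eliminate b (×(-40) and ×40, subtract): 5200·a = 68.00 → a = ∂h/∂x = +0.01308
Back-substitute: b = ∂h/∂y = -0.01010.
Flow = −∇h = (-0.01308 east, +0.01010 north), which points northwest.

NW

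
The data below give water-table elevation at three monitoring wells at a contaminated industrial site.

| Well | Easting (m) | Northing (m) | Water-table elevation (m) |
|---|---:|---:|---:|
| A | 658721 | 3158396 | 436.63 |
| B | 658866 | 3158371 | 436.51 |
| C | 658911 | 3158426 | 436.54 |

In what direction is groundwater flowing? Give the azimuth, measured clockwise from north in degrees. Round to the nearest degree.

149°

Taking A as reference: B−A = (145, -25, -0.12); C−A = (190, 30, -0.09).
Determinant of the coordinate differences = 145·30 − 190·(-25) = 9100.
∂h/∂x = [(-0.12)·30 − (-0.09)·(-25)] / 9100 = -0.0006429
∂h/∂y = [145·(-0.09) − 190·(-0.12)] / 9100 = +0.001071
Flow direction (−∇h) has components (+0.0006429 E, -0.001071 N).
Azimuth = atan2(E, N) = atan2(+0.0006429, -0.001071) = 149.0° ≈ 149°.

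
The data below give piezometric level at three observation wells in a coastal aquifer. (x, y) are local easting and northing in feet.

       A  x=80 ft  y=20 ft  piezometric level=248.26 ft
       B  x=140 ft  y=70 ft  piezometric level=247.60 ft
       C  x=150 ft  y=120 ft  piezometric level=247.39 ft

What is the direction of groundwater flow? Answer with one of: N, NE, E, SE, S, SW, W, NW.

E

Differences from A: to B (Δx, Δy, Δh) = (60, 50, -0.66); to C = (70, 100, -0.87).
Solve a·Δx + b·Δy = Δh: det = 60·100 − 70·50 = 2500.
∂h/∂x = [(-0.66)·100 − (-0.87)·50] / 2500 = -0.009000
∂h/∂y = [60·(-0.87) − 70·(-0.66)] / 2500 = -0.002400
Flow = −∇h = (+0.009000 east, +0.002400 north), which points east.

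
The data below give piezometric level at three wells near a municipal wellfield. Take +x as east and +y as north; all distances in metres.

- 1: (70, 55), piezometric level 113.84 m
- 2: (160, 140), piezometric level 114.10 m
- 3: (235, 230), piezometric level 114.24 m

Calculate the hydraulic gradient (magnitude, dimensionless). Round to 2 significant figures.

With h = a·x + b·y + c and 1 as origin, the differences give:
  90·a + 85·b = +0.26
  165·a + 175·b = +0.40
Eliminate b (×175 and ×85, subtract): 1725·a = 11.500 → a = ∂h/∂x = +0.006667
Back-substitute: b = ∂h/∂y = -0.004000.
|∇h| = √(0.006667² + -0.004000²) = 0.007775

0.0078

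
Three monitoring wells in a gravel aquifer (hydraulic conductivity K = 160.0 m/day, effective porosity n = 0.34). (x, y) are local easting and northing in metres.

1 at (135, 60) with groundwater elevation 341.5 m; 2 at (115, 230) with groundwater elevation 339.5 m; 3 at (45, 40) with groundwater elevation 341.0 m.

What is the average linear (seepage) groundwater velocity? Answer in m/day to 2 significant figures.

6.3 m/day

Differences from 1: to 2 (Δx, Δy, Δh) = (-20, 170, -2.0); to 3 = (-90, -20, -0.5).
Solve a·Δx + b·Δy = Δh: det = (-20)·(-20) − (-90)·170 = 15700.
∂h/∂x = [(-2.0)·(-20) − (-0.5)·170] / 15700 = +0.007962
∂h/∂y = [(-20)·(-0.5) − (-90)·(-2.0)] / 15700 = -0.01083
|∇h| = √(0.007962² + -0.01083²) = 0.01344
Seepage velocity v = K·i/n = 160.0 × 0.01344 / 0.34 = 6.325 m/day.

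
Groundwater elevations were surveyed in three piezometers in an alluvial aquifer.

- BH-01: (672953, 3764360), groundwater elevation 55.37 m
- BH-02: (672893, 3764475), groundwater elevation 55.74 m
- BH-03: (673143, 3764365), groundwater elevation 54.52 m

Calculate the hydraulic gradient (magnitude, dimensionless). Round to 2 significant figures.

Differences from BH-01: to BH-02 (Δx, Δy, Δh) = (-60, 115, +0.37); to BH-03 = (190, 5, -0.85).
Determinant of the coordinate differences = (-60)·5 − 190·115 = -22150.
∂h/∂x = [(+0.37)·5 − (-0.85)·115] / -22150 = -0.004497
∂h/∂y = [(-60)·(-0.85) − 190·(+0.37)] / -22150 = +0.0008713
|∇h| = √(-0.004497² + 0.0008713²) = 0.004581

0.0046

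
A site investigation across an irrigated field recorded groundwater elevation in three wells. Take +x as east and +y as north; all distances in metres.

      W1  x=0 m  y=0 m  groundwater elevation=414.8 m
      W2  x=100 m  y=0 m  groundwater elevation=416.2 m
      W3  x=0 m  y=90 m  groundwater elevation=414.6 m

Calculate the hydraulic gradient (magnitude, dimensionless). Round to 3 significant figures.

∂h/∂x = (416.2 − 414.8) / (100 − 0) = +0.01400
∂h/∂y = (414.6 − 414.8) / (90 − 0) = -0.002222
|∇h| = √(0.01400² + -0.002222²) = 0.01418

0.0142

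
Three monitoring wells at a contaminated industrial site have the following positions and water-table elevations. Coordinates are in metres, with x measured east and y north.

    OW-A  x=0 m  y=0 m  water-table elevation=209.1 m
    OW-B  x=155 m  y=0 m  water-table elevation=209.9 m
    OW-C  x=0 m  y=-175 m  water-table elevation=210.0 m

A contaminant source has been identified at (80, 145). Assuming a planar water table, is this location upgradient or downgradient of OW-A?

downgradient

∂h/∂x = (209.9 − 209.1) / (155 − 0) = +0.005161
∂h/∂y = (210.0 − 209.1) / (-175 − 0) = -0.005143
Head at (80, 145) = 209.1 + (+0.005161)·(80) + (-0.005143)·(145) = 208.77 m.
That is lower than the 209.1 m at OW-A, so the point is downgradient.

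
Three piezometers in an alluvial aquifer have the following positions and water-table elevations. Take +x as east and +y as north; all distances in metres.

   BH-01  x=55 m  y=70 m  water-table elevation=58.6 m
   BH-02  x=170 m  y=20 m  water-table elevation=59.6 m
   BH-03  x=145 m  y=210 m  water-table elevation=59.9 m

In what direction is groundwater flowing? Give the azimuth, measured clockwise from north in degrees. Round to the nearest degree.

254°

Taking BH-01 as reference: BH-02−BH-01 = (115, -50, +1.0); BH-03−BH-01 = (90, 140, +1.3).
Solve a·Δx + b·Δy = Δh: det = 115·140 − 90·(-50) = 20600.
∂h/∂x = [(+1.0)·140 − (+1.3)·(-50)] / 20600 = +0.009951
∂h/∂y = [115·(+1.3) − 90·(+1.0)] / 20600 = +0.002888
Flow direction (−∇h) has components (-0.009951 E, -0.002888 N).
Azimuth = atan2(E, N) = atan2(-0.009951, -0.002888) = 253.8° ≈ 254°.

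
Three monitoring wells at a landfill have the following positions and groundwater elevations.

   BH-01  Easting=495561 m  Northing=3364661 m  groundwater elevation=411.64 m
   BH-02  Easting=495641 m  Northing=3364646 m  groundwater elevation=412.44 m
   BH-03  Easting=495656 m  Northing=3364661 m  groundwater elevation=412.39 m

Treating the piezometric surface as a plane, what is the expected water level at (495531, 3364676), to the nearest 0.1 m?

Differences from BH-01: to BH-02 (Δx, Δy, Δh) = (80, -15, +0.80); to BH-03 = (95, 0, +0.75).
Solve a·Δx + b·Δy = Δh: det = 80·0 − 95·(-15) = 1425.
∂h/∂x = [(+0.80)·0 − (+0.75)·(-15)] / 1425 = +0.007895
∂h/∂y = [80·(+0.75) − 95·(+0.80)] / 1425 = -0.01123
h(495531, 3364676) = 411.64 + (+0.007895)·(-30) + (-0.01123)·(15) = 411.64 -0.237 -0.168 = 411.235 m.

411.2 m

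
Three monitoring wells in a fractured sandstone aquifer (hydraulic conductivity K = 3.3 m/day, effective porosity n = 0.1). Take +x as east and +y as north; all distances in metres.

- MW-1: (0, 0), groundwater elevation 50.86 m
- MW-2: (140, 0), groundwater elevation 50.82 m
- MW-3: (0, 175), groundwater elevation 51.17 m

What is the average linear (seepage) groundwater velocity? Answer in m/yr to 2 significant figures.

22 m/yr

∂h/∂x = (50.82 − 50.86) / (140 − 0) = -0.0002857
∂h/∂y = (51.17 − 50.86) / (175 − 0) = +0.001771
|∇h| = √(-0.0002857² + 0.001771²) = 0.001794
Seepage velocity v = K·i/n = 3.3 × 0.001794 / 0.1 = 0.0592 m/day = 21.62 m/yr.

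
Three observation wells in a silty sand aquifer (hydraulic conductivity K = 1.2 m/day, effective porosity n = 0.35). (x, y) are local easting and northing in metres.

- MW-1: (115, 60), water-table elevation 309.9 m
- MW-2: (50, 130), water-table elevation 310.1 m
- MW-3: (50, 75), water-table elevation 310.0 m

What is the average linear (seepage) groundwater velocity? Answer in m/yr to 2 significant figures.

With h = a·x + b·y + c and MW-1 as origin, the differences give:
  (-65)·a + 70·b = +0.2
  (-65)·a + 15·b = +0.1
Eliminate b (×15 and ×70, subtract): 3575·a = -4.00 → a = ∂h/∂x = -0.001119
Back-substitute: b = ∂h/∂y = +0.001818.
|∇h| = √(-0.001119² + 0.001818²) = 0.002135
Seepage velocity v = K·i/n = 1.2 × 0.002135 / 0.35 = 0.00732 m/day = 2.674 m/yr.

2.7 m/yr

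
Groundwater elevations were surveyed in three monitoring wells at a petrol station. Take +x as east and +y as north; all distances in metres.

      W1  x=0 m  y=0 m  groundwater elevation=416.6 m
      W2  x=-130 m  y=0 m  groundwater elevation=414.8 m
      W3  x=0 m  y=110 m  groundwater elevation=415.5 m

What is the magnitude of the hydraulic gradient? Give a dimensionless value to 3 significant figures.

0.0171

∂h/∂x = (414.8 − 416.6) / (-130 − 0) = +0.01385
∂h/∂y = (415.5 − 416.6) / (110 − 0) = -0.01000
|∇h| = √(0.01385² + -0.01000²) = 0.01708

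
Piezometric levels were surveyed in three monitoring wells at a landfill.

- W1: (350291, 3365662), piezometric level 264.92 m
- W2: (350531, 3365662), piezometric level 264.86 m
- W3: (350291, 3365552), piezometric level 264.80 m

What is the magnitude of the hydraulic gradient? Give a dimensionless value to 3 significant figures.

∂h/∂x = (264.86 − 264.92) / (350531 − 350291) = -0.0002500
∂h/∂y = (264.80 − 264.92) / (3365552 − 3365662) = +0.001091
|∇h| = √(-0.0002500² + 0.001091²) = 0.001119

0.00112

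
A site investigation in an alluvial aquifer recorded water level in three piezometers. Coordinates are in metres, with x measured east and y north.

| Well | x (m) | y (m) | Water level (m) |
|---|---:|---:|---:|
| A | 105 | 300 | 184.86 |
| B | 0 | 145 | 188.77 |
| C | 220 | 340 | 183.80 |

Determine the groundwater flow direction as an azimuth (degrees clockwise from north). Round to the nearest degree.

Differences from A: to B (Δx, Δy, Δh) = (-105, -155, +3.91); to C = (115, 40, -1.06).
Solve a·Δx + b·Δy = Δh: det = (-105)·40 − 115·(-155) = 13625.
∂h/∂x = [(+3.91)·40 − (-1.06)·(-155)] / 13625 = -0.0005798
∂h/∂y = [(-105)·(-1.06) − 115·(+3.91)] / 13625 = -0.02483
Flow direction (−∇h) has components (+0.0005798 E, +0.02483 N).
Azimuth = atan2(E, N) = atan2(+0.0005798, +0.02483) = 1.3° ≈ 001°.

001°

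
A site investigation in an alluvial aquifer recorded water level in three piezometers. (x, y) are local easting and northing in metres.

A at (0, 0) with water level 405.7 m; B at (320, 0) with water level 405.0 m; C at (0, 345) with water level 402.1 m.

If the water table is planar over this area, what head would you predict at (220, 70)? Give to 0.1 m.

∂h/∂x = (405.0 − 405.7) / (320 − 0) = -0.002187
∂h/∂y = (402.1 − 405.7) / (345 − 0) = -0.01043
h(220, 70) = 405.7 + (-0.002187)·(220) + (-0.01043)·(70) = 405.7 -0.481 -0.730 = 404.488 m.

404.5 m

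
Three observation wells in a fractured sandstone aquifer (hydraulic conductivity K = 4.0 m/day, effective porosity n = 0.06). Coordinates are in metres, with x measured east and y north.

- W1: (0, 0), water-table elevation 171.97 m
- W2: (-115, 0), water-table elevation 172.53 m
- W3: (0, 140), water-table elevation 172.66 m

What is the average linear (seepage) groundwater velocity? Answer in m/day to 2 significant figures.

∂h/∂x = (172.53 − 171.97) / (-115 − 0) = -0.004870
∂h/∂y = (172.66 − 171.97) / (140 − 0) = +0.004929
|∇h| = √(-0.004870² + 0.004929²) = 0.006929
Seepage velocity v = K·i/n = 4.0 × 0.006929 / 0.06 = 0.4619 m/day.

0.46 m/day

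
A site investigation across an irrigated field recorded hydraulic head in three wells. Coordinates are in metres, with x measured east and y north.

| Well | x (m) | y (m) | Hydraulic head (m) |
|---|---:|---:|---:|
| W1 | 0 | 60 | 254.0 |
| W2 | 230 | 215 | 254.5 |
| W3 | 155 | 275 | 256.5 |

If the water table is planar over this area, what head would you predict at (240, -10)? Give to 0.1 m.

250.0 m

With h = a·x + b·y + c and W1 as origin, the differences give:
  230·a + 155·b = +0.5
  155·a + 215·b = +2.5
Eliminate b (×215 and ×155, subtract): 25425·a = -280.00 → a = ∂h/∂x = -0.01101
Back-substitute: b = ∂h/∂y = +0.01957.
h(240, -10) = 254.0 + (-0.01101)·(240) + (+0.01957)·(-70) = 254.0 -2.643 -1.370 = 249.987 m.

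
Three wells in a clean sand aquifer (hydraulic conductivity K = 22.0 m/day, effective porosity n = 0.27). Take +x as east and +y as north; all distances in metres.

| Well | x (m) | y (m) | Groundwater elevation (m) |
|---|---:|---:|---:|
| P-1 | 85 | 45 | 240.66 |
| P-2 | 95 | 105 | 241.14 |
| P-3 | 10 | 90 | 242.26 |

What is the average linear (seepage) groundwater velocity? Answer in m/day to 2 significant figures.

Taking P-1 as reference: P-2−P-1 = (10, 60, +0.48); P-3−P-1 = (-75, 45, +1.60).
Determinant of the coordinate differences = 10·45 − (-75)·60 = 4950.
∂h/∂x = [(+0.48)·45 − (+1.60)·60] / 4950 = -0.01503
∂h/∂y = [10·(+1.60) − (-75)·(+0.48)] / 4950 = +0.01051
|∇h| = √(-0.01503² + 0.01051²) = 0.01834
Seepage velocity v = K·i/n = 22.0 × 0.01834 / 0.27 = 1.494 m/day.

1.5 m/day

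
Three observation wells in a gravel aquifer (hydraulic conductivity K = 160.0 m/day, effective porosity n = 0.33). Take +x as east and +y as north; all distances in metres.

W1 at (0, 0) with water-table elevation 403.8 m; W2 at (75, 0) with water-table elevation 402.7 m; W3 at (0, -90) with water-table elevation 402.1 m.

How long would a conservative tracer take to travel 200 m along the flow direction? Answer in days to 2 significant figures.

∂h/∂x = (402.7 − 403.8) / (75 − 0) = -0.01467
∂h/∂y = (402.1 − 403.8) / (-90 − 0) = +0.01889
|∇h| = √(-0.01467² + 0.01889²) = 0.02392
Seepage velocity v = K·i/n = 160.0 × 0.02392 / 0.33 = 11.6 m/day.
t = 200 / 11.6 = 17.24 days.

17 days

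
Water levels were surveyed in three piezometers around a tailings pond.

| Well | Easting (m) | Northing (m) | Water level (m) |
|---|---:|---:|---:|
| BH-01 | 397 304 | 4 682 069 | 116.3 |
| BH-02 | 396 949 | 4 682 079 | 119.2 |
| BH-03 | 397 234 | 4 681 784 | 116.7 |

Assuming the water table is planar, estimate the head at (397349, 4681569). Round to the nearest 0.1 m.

Three-point gradient (reference BH-01): Δ to BH-02 = (-355, 10, +2.9), Δ to BH-03 = (-70, -285, +0.4).
∂h/∂x = -0.008152, ∂h/∂y = +0.0005988 (det = 101875).
h(397349, 4681569) = 116.3 + (-0.008152)·(45) + (+0.0005988)·(-500) = 116.3 -0.367 -0.299 = 115.634 m.

115.6 m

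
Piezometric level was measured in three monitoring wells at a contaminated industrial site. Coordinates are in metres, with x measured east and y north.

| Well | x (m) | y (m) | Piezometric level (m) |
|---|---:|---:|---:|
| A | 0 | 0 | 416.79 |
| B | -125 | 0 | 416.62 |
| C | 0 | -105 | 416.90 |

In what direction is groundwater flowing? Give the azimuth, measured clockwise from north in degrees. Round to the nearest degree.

308°

∂h/∂x = (416.62 − 416.79) / (-125 − 0) = +0.001360
∂h/∂y = (416.90 − 416.79) / (-105 − 0) = -0.001048
Flow direction (−∇h) has components (-0.001360 E, +0.001048 N).
Azimuth = atan2(E, N) = atan2(-0.001360, +0.001048) = 307.6° ≈ 308°.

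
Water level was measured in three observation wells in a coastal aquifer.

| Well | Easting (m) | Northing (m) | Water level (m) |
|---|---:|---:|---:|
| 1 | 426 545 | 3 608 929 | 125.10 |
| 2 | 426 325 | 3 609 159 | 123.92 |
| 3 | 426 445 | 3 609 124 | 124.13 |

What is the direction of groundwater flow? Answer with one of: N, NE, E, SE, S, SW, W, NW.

Differences from 1: to 2 (Δx, Δy, Δh) = (-220, 230, -1.18); to 3 = (-100, 195, -0.97).
Solve a·Δx + b·Δy = Δh: det = (-220)·195 − (-100)·230 = -19900.
∂h/∂x = [(-1.18)·195 − (-0.97)·230] / -19900 = +0.0003518
∂h/∂y = [(-220)·(-0.97) − (-100)·(-1.18)] / -19900 = -0.004794
Flow = −∇h = (-0.0003518 east, +0.004794 north), which points north.

N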